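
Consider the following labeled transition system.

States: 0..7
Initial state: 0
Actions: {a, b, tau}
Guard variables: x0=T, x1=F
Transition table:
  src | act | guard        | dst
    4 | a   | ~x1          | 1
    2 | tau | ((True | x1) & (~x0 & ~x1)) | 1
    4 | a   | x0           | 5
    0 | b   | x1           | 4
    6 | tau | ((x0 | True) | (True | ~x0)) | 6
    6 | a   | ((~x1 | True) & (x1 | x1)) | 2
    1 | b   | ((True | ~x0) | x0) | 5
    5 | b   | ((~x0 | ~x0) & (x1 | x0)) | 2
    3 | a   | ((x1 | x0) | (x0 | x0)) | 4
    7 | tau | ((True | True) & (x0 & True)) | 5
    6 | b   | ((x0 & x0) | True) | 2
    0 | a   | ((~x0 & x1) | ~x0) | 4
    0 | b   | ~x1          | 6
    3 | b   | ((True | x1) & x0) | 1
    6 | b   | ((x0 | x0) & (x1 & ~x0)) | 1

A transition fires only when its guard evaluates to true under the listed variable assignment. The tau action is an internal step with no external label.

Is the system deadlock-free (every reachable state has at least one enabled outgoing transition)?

Answer: DEADLOCK at state 2

Trace:
Reach set: {0,2,6}
  0: b→6  [1 exit(s)]
  2: ∅  [STUCK]
  6: b→2  tau→6  [2 exit(s)]
Path to 2: b·b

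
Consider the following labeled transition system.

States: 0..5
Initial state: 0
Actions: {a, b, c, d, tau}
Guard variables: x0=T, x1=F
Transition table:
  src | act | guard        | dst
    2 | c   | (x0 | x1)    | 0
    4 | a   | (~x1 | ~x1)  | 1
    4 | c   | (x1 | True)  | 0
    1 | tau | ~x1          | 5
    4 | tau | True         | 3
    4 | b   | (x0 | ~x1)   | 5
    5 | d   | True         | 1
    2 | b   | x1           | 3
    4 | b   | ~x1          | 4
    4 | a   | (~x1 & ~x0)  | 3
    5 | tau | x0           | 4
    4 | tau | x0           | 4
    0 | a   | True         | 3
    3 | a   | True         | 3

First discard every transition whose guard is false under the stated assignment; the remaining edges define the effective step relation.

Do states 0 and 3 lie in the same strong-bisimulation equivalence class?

Answer: BISIMILAR

Analysis:
Bisimulation quotient by refinement:
  π0 = {{0,1,2,3,4,5}}
  π1 = {{0,3},{1},{2},{4},{5}}
stable after 2 split(s): 5 block(s)
class of 0: {0,3}; class of 3: {0,3}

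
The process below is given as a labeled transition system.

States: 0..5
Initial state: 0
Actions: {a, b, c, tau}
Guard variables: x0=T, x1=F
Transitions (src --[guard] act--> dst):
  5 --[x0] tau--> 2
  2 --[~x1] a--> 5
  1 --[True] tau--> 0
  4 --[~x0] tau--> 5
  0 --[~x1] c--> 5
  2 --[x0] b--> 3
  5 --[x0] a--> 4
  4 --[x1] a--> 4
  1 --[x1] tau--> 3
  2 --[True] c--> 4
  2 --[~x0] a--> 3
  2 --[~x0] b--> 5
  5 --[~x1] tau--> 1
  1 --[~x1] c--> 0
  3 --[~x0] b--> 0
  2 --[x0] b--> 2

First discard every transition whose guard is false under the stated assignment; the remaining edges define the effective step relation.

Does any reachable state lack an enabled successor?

R = {0,1,2,3,4,5}
  0: c→5  [1 exit(s)]
  1: c→0  tau→0  [2 exit(s)]
  2: a→5  b→2  b→3  c→4  [4 exit(s)]
  3: ∅  [STUCK]
  4: ∅  [STUCK]
  5: a→4  tau→1  tau→2  [3 exit(s)]
Path to 3: c·tau·b

Answer: DEADLOCK at state 3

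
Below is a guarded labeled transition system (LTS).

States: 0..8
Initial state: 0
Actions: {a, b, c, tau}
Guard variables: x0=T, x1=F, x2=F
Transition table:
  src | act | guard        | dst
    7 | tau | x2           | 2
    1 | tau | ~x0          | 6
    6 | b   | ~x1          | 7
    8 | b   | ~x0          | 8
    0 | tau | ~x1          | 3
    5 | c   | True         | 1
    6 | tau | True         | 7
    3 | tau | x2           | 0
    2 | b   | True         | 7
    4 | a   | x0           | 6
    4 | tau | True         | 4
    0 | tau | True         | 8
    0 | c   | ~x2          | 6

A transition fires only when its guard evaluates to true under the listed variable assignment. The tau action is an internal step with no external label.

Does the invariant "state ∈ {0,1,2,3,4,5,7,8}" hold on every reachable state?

Answer: INVARIANT VIOLATED at state 6

Trace:
Safe = {0,1,2,3,4,5,7,8}
R = {0,3,6,7,8}
  0: ok
  3: ok
  6: VIOLATES
  7: ok
  8: ok
reach 6 via c — violates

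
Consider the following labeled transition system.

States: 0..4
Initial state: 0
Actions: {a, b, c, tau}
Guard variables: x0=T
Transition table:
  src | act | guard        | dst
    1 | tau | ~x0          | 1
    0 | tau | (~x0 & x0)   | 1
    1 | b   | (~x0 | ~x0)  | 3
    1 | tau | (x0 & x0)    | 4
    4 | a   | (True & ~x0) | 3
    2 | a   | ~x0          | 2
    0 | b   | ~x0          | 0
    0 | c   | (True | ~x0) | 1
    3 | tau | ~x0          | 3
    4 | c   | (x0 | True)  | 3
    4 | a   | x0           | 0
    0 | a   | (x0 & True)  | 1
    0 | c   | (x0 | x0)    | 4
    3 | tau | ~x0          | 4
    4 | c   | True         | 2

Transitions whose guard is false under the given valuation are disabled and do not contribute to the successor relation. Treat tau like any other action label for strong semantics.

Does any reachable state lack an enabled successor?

Reachable = {0,1,2,3,4}
  0: a→1  c→1  c→4  [3 out]
  1: tau→4  [1 out]
  2: ∅  [deadlock]
  3: ∅  [deadlock]
  4: a→0  c→2  c→3  [3 out]
trace reaching 2: c·c

Answer: DEADLOCK at state 2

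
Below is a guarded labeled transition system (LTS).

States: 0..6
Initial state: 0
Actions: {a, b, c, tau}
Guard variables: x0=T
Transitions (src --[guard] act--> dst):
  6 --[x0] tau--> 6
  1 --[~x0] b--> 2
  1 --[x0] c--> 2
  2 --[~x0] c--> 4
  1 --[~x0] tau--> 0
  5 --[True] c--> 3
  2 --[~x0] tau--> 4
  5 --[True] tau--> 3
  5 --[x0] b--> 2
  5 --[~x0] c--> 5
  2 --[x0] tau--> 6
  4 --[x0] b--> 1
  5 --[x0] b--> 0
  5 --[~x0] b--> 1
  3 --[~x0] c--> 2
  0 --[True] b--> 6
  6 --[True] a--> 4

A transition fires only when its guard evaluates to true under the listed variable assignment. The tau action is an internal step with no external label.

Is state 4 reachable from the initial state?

Guard filter leaves 10 enabled edge(s).
depth 0: {0}
depth 1: {6}  total {0,6}
depth 2: {4}  total {0,4,6}
depth 3: {1}  total {0,1,4,6}
depth 4: {2}  total {0,1,2,4,6}
R = {0,1,2,4,6}
witness 4: b·a

Answer: REACHABLE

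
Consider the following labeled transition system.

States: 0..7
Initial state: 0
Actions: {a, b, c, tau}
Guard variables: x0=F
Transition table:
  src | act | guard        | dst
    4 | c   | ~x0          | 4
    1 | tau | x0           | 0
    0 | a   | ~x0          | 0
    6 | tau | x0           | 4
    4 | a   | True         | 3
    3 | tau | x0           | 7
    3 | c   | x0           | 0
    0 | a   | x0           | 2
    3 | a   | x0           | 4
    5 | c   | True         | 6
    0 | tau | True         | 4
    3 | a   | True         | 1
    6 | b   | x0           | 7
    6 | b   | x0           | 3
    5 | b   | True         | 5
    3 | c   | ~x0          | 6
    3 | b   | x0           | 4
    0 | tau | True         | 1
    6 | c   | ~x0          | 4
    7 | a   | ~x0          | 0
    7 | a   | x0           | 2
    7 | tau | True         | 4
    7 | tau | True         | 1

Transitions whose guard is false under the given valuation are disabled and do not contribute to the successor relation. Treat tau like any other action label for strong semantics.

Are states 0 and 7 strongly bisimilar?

Refine partition for ~:
  P[0] = {{0,1,2,3,4,5,6,7}}
  P[1] = {{0,7},{1,2},{3,4},{5},{6}}
  P[2] = {{0,7},{1,2},{3},{4},{5},{6}}
6 equivalence class(es) (converged in 3)
0∈{0,7}, 7∈{0,7}

Answer: BISIMILAR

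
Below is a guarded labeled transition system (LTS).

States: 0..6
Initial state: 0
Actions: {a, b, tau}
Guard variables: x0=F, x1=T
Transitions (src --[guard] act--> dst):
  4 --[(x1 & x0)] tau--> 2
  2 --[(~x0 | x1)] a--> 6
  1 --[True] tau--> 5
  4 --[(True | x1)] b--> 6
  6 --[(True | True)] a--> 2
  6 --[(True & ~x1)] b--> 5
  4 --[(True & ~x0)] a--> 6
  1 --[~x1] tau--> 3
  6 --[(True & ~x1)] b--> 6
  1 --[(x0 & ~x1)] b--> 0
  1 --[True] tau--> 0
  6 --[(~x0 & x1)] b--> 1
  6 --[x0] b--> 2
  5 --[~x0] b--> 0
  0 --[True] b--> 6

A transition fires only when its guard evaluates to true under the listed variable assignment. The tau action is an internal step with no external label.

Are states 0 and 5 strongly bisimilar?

Answer: NOT BISIMILAR

Trace:
Compute ~ classes (split until stable):
  round 0: {{0,1,2,3,4,5,6}}
  round 1: {{0,5},{1},{2},{3},{4,6}}
  round 2: {{0},{1},{2},{3},{4},{5},{6}}
Fixed point at round 3; 7 class(es).
class of 0: {0}; class of 5: {5}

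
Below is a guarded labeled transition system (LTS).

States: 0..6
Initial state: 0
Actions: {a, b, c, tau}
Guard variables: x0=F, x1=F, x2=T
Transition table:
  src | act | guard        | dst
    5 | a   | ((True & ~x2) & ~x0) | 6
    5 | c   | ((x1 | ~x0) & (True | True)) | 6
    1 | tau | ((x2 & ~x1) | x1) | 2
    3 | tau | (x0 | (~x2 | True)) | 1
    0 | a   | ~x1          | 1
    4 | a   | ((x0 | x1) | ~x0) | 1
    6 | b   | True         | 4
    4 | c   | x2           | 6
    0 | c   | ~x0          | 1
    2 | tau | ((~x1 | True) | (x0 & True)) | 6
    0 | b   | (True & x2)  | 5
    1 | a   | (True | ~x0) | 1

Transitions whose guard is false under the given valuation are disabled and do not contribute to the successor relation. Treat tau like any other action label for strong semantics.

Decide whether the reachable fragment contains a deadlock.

R = {0,1,2,4,5,6}
  0: a→1  b→5  c→1  [3 exit(s)]
  1: a→1  tau→2  [2 exit(s)]
  2: tau→6  [1 exit(s)]
  4: a→1  c→6  [2 exit(s)]
  5: c→6  [1 exit(s)]
  6: b→4  [1 exit(s)]

Answer: DEADLOCK-FREE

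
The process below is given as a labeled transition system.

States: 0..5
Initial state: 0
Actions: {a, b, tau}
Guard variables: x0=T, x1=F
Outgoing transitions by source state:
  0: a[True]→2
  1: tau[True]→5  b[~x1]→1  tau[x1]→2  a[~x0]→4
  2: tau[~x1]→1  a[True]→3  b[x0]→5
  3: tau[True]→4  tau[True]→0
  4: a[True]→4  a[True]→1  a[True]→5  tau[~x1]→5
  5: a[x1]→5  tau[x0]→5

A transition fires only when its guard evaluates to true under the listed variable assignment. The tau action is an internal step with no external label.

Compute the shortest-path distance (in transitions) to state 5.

Answer: 2

Analysis:
Breadth-first toward 5:
  L0 = {0}
  L1 = {2}
  L2 = {1,3,5}
5 enters at depth 2; path a·b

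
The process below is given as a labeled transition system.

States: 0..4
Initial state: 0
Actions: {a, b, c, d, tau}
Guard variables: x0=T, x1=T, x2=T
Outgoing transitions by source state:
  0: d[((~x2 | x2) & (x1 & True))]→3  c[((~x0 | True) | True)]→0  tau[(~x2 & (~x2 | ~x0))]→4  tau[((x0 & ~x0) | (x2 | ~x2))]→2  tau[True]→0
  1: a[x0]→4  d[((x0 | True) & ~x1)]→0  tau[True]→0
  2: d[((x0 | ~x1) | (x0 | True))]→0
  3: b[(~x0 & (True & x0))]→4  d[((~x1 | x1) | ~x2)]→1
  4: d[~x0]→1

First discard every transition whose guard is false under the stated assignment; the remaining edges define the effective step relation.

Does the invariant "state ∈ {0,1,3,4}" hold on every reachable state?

Inv-set: {0,1,3,4}
Reach set: {0,1,2,3,4}
  0: ok
  1: ok
  2: VIOLATES
  3: ok
  4: ok
counterexample path to 2: tau

Answer: INVARIANT VIOLATED at state 2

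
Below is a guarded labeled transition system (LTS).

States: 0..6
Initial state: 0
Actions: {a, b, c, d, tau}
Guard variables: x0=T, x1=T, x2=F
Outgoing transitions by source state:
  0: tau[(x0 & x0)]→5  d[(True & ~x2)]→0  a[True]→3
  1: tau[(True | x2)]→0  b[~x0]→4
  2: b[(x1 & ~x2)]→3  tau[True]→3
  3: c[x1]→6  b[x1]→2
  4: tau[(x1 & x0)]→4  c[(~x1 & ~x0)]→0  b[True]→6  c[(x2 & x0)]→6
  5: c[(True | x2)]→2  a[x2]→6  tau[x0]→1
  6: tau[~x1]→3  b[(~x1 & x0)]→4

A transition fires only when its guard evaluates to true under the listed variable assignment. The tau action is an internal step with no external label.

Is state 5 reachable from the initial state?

Answer: REACHABLE

Analysis:
Guard filter leaves 12 enabled edge(s).
Layer 0: {0}
Layer 1: {3,5}  cumulative {0,3,5}
Layer 2: {1,2,6}  cumulative {0,1,2,3,5,6}
Reach set: {0,1,2,3,5,6}
Path to 5: tau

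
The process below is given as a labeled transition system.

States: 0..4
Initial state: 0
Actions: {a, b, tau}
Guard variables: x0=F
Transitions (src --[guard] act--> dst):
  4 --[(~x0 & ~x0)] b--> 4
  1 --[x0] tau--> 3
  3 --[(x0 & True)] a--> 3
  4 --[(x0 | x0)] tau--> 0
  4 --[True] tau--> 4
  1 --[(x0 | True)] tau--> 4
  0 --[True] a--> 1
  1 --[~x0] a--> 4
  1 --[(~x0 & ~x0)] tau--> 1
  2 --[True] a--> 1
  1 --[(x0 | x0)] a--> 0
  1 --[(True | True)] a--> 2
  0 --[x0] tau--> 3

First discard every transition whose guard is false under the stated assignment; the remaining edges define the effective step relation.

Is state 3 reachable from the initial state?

Answer: UNREACHABLE

Analysis:
8 transition(s) survive guard evaluation.
L0 = {0}
L1 = {1}  cumulative {0,1}
L2 = {2,4}  cumulative {0,1,2,4}
Reachable = {0,1,2,4}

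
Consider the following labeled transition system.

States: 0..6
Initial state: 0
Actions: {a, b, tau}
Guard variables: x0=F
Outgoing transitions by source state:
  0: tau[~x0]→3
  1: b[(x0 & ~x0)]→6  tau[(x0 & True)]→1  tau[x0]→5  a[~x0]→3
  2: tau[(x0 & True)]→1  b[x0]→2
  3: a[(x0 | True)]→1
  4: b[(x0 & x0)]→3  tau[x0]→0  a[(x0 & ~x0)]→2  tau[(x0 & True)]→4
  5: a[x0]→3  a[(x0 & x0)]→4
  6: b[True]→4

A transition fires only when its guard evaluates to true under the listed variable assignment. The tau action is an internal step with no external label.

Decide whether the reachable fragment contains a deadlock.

R = {0,1,3}
  0: tau→3  [1 out]
  1: a→3  [1 out]
  3: a→1  [1 out]

Answer: DEADLOCK-FREE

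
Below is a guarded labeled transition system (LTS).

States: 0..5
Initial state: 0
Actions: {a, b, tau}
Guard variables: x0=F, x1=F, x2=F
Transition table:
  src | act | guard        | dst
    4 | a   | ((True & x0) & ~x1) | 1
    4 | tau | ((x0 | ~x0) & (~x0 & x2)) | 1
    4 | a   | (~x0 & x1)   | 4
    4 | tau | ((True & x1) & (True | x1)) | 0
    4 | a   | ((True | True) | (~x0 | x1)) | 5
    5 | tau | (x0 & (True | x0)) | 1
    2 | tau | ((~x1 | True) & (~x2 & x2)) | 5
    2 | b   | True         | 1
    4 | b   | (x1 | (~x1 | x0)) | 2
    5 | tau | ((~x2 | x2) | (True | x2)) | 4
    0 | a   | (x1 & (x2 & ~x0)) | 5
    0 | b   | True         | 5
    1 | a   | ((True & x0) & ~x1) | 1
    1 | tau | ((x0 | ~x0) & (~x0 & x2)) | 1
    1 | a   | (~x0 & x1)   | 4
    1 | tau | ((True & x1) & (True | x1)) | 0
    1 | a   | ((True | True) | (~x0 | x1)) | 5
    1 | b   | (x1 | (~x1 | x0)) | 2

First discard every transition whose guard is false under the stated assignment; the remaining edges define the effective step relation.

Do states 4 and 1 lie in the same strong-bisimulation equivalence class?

Answer: BISIMILAR

Trace:
Refine partition for ~:
  π0 = {{0,1,2,3,4,5}}
  π1 = {{0,2},{1,4},{3},{5}}
  π2 = {{0},{1,4},{2},{3},{5}}
Fixed point at round 3; 5 class(es).
[4]={1,4}  [1]={1,4}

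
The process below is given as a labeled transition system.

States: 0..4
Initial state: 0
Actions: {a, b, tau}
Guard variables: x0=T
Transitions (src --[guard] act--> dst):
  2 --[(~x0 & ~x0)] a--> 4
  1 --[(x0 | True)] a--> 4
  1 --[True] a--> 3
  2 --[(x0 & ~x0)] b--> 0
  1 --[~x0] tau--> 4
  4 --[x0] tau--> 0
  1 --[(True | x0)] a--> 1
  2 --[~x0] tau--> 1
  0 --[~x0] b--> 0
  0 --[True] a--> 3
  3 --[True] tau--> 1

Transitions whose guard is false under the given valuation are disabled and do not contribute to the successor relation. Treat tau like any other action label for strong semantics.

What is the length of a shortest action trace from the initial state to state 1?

Layered search for 1:
  L0 = {0}
  L1 = {3}
  L2 = {1}
1 enters at depth 2; path a·tau

Answer: 2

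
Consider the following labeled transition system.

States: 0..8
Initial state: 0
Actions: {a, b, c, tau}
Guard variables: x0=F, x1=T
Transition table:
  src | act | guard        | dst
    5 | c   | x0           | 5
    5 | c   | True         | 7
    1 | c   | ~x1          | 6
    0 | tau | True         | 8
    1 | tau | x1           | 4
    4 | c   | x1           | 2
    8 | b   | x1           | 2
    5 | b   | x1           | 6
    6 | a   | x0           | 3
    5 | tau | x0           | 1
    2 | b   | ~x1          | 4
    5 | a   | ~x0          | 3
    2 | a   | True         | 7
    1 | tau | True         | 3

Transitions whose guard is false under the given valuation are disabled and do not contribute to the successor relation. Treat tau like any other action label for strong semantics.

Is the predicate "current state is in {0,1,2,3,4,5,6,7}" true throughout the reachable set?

Inv-set: {0,1,2,3,4,5,6,7}
Reach set: {0,2,7,8}
  0: safe
  2: safe
  7: safe
  8: VIOLATES
reach 8 via tau — violates

Answer: INVARIANT VIOLATED at state 8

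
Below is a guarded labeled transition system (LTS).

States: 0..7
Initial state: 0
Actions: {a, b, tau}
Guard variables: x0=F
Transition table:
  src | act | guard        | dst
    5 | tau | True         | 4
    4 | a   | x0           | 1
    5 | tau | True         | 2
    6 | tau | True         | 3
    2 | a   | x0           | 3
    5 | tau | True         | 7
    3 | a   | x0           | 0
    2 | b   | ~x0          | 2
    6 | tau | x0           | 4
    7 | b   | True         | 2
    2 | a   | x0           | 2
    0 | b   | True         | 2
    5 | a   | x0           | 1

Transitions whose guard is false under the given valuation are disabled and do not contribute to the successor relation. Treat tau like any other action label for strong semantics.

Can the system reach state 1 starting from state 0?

Answer: UNREACHABLE

Analysis:
7 transition(s) survive guard evaluation.
Layer 0: {0}
Layer 1: {2}  now seen {0,2}
R = {0,2}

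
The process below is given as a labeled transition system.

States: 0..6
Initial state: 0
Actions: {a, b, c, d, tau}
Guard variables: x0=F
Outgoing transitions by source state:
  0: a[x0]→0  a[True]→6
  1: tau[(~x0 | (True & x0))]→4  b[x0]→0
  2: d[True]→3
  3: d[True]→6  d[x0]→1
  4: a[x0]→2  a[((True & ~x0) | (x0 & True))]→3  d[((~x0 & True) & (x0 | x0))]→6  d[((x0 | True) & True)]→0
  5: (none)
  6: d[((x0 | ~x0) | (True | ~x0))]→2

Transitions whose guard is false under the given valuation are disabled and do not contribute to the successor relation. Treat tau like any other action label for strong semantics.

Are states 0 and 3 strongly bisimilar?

Answer: NOT BISIMILAR

Trace:
Compute ~ classes (split until stable):
  round 0: {{0,1,2,3,4,5,6}}
  round 1: {{0},{1},{2,3,6},{4},{5}}
5 equivalence class(es) (converged in 2)
[0]={0}  [3]={2,3,6}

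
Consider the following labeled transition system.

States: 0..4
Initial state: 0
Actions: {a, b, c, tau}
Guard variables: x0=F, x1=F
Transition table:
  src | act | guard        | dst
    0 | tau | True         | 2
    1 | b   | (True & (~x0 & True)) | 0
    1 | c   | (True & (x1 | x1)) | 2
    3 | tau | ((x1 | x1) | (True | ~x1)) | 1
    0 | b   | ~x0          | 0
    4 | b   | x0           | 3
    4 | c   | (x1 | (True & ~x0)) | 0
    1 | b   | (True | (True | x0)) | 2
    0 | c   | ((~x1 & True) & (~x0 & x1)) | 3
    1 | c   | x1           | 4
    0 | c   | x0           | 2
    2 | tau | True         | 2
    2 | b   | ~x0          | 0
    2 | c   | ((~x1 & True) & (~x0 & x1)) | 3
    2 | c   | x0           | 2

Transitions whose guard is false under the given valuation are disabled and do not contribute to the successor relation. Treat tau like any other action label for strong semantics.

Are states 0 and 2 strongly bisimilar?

Refine partition for ~:
  round 0: {{0,1,2,3,4}}
  round 1: {{0,2},{1},{3},{4}}
stable after 2 split(s): 4 block(s)
[0]={0,2}  [2]={0,2}

Answer: BISIMILAR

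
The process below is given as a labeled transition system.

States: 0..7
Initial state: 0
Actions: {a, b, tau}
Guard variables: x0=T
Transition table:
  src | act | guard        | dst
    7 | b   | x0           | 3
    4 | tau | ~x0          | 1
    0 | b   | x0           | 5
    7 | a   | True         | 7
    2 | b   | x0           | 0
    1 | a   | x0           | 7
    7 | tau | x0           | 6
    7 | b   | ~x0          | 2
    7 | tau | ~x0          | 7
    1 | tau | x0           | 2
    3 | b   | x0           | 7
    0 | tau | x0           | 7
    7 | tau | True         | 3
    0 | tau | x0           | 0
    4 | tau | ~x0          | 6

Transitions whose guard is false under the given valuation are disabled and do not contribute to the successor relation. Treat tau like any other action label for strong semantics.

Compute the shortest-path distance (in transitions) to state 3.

Answer: 2

Working:
Breadth-first toward 3:
  Layer 0: {0}
  Layer 1: {5,7}
  Layer 2: {3,6}
3 enters at depth 2; path tau·b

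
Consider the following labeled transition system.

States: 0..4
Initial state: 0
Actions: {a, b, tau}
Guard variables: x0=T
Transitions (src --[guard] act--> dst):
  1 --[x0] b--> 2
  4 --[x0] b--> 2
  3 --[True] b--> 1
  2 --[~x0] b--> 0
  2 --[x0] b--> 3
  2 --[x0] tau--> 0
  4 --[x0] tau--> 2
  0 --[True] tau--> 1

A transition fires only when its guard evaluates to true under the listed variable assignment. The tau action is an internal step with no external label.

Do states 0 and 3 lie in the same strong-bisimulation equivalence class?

Answer: NOT BISIMILAR

Working:
Refine partition for ~:
  round 0: {{0,1,2,3,4}}
  round 1: {{0},{1,3},{2,4}}
  round 2: {{0},{1},{2},{3},{4}}
5 equivalence class(es) (converged in 3)
class of 0: {0}; class of 3: {3}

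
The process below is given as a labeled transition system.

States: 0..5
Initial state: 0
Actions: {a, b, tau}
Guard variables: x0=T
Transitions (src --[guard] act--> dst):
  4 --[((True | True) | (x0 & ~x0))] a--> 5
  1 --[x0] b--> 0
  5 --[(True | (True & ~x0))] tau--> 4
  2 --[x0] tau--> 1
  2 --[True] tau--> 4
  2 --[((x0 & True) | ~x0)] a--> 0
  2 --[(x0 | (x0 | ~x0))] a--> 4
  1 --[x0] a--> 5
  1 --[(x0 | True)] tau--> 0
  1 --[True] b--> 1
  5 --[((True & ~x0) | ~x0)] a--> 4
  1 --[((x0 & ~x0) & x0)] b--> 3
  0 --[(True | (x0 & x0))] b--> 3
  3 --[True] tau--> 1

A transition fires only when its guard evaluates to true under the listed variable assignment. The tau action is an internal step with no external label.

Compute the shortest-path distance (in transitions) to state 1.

Answer: 2

Analysis:
Breadth-first toward 1:
  Layer 0: {0}
  Layer 1: {3}
  Layer 2: {1}
1 enters at depth 2; path b·tau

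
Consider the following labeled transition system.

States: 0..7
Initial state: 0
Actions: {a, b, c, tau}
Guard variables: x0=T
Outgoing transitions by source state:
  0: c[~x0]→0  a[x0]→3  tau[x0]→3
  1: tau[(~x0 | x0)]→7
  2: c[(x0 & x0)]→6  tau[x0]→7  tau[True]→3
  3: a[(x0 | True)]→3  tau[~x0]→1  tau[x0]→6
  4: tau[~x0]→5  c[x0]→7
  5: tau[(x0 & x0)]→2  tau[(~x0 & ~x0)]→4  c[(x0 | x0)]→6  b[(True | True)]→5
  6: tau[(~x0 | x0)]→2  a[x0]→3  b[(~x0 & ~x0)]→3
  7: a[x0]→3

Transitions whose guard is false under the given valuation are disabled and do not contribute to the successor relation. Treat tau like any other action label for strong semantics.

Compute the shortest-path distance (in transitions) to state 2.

Layered search for 2:
  L0 = {0}
  L1 = {3}
  L2 = {6}
  L3 = {2}
2 enters at depth 3; path a·tau·tau

Answer: 3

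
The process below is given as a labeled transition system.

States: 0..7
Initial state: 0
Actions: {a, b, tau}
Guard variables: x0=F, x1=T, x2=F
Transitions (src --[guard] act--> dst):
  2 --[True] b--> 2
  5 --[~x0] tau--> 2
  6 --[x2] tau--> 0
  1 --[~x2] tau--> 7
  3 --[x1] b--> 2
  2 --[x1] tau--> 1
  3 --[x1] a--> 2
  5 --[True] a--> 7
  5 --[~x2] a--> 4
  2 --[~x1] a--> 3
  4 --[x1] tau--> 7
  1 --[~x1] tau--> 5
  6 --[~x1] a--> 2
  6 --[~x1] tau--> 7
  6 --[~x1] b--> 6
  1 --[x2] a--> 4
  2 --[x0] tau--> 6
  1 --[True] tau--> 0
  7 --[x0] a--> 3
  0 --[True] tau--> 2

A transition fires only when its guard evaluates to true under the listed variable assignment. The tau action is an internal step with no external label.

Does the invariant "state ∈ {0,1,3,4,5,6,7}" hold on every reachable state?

Answer: INVARIANT VIOLATED at state 2

Trace:
Allowed set {0,1,3,4,5,6,7}
R = {0,1,2,7}
  0: ✓
  1: ✓
  2: VIOLATES
  7: ✓
counterexample path to 2: tau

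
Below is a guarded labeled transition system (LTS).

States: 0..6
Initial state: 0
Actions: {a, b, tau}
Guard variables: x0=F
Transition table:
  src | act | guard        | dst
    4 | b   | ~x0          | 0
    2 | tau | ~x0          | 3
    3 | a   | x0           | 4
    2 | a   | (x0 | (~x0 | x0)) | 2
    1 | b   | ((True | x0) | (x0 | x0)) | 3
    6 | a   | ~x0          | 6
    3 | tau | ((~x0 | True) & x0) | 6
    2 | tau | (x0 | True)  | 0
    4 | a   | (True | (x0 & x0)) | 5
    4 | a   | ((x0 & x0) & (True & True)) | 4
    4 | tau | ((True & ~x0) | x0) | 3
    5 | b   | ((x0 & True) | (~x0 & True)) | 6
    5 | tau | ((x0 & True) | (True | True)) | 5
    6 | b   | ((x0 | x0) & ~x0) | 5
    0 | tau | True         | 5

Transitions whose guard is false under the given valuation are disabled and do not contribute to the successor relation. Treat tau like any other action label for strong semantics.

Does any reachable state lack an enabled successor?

Reachable = {0,5,6}
  0: tau→5  [deg 1]
  5: b→6  tau→5  [deg 2]
  6: a→6  [deg 1]

Answer: DEADLOCK-FREE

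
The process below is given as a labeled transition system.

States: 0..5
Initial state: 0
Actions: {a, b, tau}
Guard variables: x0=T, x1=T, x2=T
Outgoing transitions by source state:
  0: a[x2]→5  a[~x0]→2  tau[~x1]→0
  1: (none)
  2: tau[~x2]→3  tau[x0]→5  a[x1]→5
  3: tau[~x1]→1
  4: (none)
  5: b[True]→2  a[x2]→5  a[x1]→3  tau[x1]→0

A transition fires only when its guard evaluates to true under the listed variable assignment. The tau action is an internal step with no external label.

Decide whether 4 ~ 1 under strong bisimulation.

Answer: BISIMILAR

Analysis:
Bisimulation quotient by refinement:
  round 0: {{0,1,2,3,4,5}}
  round 1: {{0},{1,3,4},{2},{5}}
Fixed point at round 2; 4 class(es).
class of 4: {1,3,4}; class of 1: {1,3,4}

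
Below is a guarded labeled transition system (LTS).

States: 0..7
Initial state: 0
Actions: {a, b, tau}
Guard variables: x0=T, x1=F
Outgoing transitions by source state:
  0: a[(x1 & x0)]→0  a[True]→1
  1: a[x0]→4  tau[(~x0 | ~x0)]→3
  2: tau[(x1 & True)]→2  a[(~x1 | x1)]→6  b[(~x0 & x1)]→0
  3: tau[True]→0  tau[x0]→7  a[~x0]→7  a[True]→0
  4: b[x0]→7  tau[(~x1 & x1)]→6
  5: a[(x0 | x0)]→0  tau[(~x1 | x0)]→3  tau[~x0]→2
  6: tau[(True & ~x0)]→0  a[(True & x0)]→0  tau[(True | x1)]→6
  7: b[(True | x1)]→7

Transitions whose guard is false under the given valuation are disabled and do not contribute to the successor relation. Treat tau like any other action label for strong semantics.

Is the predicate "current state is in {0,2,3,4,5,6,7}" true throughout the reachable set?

Answer: INVARIANT VIOLATED at state 1

Analysis:
Safe = {0,2,3,4,5,6,7}
R = {0,1,4,7}
  0: ok
  1: VIOLATES
  4: ok
  7: ok
reach 1 via a — violates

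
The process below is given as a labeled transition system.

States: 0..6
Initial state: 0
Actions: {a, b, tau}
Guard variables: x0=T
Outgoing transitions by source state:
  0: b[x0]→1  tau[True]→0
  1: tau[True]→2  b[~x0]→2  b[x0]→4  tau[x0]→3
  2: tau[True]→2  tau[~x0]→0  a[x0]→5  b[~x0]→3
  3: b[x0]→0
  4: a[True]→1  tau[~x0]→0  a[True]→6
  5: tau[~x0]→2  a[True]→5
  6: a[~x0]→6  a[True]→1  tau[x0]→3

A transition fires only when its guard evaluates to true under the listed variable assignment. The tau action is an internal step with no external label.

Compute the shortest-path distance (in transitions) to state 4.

Answer: 2

Trace:
Breadth-first toward 4:
  Layer 0: {0}
  Layer 1: {1}
  Layer 2: {2,3,4}
depth(4)=2, e.g. b·b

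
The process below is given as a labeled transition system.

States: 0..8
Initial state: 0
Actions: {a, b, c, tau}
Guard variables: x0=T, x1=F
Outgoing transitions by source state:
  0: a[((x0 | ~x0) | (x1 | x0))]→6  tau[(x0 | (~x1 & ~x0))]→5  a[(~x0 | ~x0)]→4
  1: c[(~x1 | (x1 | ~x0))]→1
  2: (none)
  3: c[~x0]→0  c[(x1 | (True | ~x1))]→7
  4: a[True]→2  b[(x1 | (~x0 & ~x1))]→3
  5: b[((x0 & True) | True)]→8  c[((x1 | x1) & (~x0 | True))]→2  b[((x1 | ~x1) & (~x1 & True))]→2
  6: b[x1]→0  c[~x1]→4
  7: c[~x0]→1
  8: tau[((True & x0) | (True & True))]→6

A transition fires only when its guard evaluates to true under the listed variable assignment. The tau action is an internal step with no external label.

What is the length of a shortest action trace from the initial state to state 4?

Answer: 2

Trace:
Layered search for 4:
  L0 = {0}
  L1 = {5,6}
  L2 = {2,4,8}
depth(4)=2, e.g. a·c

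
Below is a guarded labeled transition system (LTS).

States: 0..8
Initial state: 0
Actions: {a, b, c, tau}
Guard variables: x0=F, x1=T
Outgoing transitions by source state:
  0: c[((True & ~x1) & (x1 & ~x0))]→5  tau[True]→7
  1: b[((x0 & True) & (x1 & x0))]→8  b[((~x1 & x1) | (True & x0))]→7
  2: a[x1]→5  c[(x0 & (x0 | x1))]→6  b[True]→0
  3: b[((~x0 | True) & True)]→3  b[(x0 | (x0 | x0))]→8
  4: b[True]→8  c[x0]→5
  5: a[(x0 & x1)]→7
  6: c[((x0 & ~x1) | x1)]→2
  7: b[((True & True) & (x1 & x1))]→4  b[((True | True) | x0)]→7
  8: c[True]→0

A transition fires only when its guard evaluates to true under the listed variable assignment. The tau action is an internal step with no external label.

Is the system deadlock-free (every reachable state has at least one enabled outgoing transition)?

Reach set: {0,4,7,8}
  0: tau→7  [deg 1]
  4: b→8  [deg 1]
  7: b→4  b→7  [deg 2]
  8: c→0  [deg 1]

Answer: DEADLOCK-FREE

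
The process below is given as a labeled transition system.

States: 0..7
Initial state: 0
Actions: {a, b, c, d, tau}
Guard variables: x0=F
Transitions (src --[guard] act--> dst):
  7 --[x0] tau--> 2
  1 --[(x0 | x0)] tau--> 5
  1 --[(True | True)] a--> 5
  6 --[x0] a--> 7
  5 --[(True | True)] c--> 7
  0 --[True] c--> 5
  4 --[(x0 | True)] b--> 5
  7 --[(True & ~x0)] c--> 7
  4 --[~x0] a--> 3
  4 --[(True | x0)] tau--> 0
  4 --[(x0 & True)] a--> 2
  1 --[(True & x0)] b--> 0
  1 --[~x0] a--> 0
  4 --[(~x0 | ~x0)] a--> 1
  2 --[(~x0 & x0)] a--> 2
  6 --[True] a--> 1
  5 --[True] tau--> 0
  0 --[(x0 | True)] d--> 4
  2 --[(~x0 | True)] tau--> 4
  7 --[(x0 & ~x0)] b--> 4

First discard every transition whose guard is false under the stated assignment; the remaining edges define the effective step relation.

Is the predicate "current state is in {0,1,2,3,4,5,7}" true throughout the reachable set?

Answer: INVARIANT HOLDS

Trace:
Inv-set: {0,1,2,3,4,5,7}
Reachable = {0,1,3,4,5,7}
  0: ok
  1: ok
  3: ok
  4: ok
  5: ok
  7: ok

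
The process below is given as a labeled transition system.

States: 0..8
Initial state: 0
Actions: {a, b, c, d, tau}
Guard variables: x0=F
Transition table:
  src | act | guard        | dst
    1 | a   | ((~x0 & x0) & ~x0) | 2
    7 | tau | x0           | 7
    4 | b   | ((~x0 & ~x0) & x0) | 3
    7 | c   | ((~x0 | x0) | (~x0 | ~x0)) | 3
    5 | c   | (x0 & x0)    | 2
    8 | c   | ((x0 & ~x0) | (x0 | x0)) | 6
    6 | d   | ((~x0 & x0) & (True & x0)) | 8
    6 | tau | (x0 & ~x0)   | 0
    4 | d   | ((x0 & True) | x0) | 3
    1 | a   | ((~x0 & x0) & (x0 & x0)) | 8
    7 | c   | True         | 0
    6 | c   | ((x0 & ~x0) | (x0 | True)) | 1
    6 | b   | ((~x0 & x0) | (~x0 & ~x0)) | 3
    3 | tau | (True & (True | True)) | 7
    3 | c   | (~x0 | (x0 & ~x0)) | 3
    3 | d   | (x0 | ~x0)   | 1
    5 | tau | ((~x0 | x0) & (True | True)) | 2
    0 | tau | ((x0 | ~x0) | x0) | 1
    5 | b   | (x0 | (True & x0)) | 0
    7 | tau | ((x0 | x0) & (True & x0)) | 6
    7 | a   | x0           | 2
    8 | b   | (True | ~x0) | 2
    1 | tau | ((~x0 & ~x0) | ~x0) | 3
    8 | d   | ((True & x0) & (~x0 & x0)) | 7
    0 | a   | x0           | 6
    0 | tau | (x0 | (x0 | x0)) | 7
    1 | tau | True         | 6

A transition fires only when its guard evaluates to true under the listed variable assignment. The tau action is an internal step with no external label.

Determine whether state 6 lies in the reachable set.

Answer: REACHABLE

Analysis:
After dropping false guards: 12 live edges.
depth 0: {0}
depth 1: {1}  total {0,1}
depth 2: {3,6}  total {0,1,3,6}
depth 3: {7}  total {0,1,3,6,7}
Reachable = {0,1,3,6,7}
Path to 6: tau·tau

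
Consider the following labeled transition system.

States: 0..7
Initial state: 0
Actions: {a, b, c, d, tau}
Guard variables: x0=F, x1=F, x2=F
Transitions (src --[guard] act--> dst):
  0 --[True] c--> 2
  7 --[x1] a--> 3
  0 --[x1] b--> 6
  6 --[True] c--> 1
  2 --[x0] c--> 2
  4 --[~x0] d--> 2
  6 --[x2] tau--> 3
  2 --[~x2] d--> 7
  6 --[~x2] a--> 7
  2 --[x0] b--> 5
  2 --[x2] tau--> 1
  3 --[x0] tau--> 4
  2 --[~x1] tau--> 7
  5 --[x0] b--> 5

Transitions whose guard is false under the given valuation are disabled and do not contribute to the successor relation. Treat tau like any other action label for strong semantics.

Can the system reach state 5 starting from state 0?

Answer: UNREACHABLE

Analysis:
Guard filter leaves 6 enabled edge(s).
L0 = {0}
L1 = {2}  cumulative {0,2}
L2 = {7}  cumulative {0,2,7}
R = {0,2,7}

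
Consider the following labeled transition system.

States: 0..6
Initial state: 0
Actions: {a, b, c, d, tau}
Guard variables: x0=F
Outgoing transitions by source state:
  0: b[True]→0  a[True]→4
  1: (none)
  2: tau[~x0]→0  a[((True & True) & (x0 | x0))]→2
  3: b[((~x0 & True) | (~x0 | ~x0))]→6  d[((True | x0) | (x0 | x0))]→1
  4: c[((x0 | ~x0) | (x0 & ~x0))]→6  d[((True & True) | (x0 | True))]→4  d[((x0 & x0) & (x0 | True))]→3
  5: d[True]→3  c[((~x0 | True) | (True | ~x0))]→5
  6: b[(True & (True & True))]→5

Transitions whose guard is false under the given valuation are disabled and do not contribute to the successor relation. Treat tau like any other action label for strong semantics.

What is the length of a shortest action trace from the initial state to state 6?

BFS to 6:
  L0 = {0}
  L1 = {4}
  L2 = {6}
first hit 6 at d=2 via a·c

Answer: 2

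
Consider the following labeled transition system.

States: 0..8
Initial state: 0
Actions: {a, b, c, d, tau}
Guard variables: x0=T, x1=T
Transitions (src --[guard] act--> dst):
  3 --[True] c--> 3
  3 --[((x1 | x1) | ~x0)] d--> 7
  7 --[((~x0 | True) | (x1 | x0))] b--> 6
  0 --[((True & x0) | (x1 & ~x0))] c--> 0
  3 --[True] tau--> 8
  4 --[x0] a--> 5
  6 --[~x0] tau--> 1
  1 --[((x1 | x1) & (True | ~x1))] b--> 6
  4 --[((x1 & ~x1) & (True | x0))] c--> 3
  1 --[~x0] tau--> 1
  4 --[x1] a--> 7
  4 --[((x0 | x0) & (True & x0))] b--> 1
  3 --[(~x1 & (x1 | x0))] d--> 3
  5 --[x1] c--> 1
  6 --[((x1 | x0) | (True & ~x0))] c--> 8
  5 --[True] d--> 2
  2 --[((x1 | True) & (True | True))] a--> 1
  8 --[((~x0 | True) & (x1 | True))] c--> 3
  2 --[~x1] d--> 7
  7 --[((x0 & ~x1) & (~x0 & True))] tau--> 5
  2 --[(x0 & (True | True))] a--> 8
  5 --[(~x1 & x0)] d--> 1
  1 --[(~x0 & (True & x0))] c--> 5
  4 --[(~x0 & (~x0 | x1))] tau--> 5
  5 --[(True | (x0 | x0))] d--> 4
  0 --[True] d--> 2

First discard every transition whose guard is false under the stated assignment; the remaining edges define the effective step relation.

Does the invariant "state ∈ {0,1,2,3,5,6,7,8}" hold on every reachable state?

Answer: INVARIANT HOLDS

Working:
Allowed set {0,1,2,3,5,6,7,8}
Reach set: {0,1,2,3,6,7,8}
  0: ✓
  1: ✓
  2: ✓
  3: ✓
  6: ✓
  7: ✓
  8: ✓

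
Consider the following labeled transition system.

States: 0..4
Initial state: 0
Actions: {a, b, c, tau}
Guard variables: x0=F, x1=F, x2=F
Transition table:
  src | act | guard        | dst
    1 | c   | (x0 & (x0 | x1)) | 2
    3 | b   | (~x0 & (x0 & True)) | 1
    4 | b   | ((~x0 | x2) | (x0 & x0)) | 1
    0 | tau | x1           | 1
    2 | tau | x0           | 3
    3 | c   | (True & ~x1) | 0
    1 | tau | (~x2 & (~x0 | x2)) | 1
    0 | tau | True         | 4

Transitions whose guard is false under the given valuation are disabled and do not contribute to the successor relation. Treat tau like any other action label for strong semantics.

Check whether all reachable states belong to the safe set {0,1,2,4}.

Answer: INVARIANT HOLDS

Working:
Inv-set: {0,1,2,4}
Reachable = {0,1,4}
  0: ok
  1: ok
  4: ok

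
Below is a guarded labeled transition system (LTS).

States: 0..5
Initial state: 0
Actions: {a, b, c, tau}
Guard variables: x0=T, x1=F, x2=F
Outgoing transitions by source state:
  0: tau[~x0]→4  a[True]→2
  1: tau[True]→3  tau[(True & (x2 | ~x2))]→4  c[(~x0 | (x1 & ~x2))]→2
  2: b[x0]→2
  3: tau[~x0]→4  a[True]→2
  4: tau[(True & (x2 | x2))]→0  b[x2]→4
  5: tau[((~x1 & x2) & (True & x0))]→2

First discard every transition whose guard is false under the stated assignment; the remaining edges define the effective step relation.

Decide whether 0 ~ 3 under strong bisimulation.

Compute ~ classes (split until stable):
  P[0] = {{0,1,2,3,4,5}}
  P[1] = {{0,3},{1},{2},{4,5}}
4 equivalence class(es) (converged in 2)
class of 0: {0,3}; class of 3: {0,3}

Answer: BISIMILAR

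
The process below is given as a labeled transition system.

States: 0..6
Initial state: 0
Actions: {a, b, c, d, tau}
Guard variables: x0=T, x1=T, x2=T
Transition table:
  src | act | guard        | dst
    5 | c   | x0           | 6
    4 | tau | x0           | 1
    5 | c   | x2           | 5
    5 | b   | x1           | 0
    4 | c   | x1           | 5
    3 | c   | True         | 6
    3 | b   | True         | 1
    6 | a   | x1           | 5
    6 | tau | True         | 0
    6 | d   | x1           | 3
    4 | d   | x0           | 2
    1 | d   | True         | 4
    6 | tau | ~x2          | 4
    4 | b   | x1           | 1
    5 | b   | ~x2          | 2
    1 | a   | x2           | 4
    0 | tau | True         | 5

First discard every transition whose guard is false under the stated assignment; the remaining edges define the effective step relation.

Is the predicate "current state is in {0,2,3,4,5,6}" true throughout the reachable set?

Inv-set: {0,2,3,4,5,6}
R = {0,1,2,3,4,5,6}
  0: ✓
  1: ✗ unsafe
  2: ✓
  3: ✓
  4: ✓
  5: ✓
  6: ✓
reach 1 via tau·c·d·b — violates

Answer: INVARIANT VIOLATED at state 1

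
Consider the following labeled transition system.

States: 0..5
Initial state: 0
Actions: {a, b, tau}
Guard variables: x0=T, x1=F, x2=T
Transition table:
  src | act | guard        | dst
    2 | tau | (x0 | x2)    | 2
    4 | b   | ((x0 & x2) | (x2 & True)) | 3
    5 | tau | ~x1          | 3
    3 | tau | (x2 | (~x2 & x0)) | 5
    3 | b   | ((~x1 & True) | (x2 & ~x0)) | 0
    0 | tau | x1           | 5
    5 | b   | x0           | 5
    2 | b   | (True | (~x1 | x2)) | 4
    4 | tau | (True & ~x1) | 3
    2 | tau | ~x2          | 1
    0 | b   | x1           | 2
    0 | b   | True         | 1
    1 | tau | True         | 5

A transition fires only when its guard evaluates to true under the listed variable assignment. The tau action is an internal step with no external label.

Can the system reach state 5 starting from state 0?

After dropping false guards: 10 live edges.
depth 0: {0}
depth 1: {1}  cumulative {0,1}
depth 2: {5}  cumulative {0,1,5}
depth 3: {3}  cumulative {0,1,3,5}
Reach set: {0,1,3,5}
witness 5: b·tau

Answer: REACHABLE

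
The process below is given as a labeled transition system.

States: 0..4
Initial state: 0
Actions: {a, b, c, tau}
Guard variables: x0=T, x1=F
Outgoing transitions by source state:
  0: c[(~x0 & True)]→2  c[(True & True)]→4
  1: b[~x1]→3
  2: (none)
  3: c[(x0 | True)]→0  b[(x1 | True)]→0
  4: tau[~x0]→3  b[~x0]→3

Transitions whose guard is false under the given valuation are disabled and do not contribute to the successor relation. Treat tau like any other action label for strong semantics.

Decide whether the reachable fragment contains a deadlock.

Answer: DEADLOCK at state 4

Analysis:
Reach set: {0,4}
  0: c→4  [1 out]
  4: ∅  [no exit]
witness 4: c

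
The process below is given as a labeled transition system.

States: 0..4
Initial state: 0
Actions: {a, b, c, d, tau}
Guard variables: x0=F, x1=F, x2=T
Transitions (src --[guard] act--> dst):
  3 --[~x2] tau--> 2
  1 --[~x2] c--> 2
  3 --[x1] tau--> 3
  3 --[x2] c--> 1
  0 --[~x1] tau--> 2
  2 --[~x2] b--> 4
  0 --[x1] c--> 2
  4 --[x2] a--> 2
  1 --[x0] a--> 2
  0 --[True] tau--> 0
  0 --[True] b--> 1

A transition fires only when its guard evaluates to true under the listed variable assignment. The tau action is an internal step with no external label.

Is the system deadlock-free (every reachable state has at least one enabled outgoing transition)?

Reachable = {0,1,2}
  0: b→1  tau→0  tau→2  [3 out]
  1: ∅  [no exit]
  2: ∅  [no exit]
Path to 1: b

Answer: DEADLOCK at state 1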